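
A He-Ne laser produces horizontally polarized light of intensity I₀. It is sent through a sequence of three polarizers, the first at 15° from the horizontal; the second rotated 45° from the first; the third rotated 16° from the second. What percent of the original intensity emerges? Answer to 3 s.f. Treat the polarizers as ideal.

≈ 43.1%

I₁ = I₀ cos²(15° − 0°) = I₀ cos²(15°) = 0.933 I₀.
I₂ = I₁ cos²(45°) = 0.933 · 0.5 I₀ = 0.4665 I₀.
I₃ = I₂ cos²(16°) = 0.4665 · 0.924 I₀ = 0.4311 I₀.
That is 43.11% of the incident intensity.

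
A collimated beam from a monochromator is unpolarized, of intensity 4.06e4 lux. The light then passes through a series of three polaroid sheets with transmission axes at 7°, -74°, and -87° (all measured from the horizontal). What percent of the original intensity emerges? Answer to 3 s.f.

≈ 1.16%

Unpolarized light through the first polarizer → I₁ = 4.06e4 lux/2 = 2.03e+04 lux, polarized at 7°.
I₂ = I₁ · cos²(81°) = 2.03e+04 · 0.02447 = 496.8 lux.
I₃ = I₂ · cos²(13°) = 496.8 · 0.9494 = 471.6 lux.
That is 1.162% of the incident intensity.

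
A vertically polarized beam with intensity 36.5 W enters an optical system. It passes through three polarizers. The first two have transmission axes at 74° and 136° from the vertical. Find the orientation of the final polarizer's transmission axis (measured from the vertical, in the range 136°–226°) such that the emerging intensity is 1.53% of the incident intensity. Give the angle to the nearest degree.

θ ≈ 153°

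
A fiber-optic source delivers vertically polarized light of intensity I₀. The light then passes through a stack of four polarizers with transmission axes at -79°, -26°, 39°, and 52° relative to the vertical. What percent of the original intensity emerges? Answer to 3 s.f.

≈ 0.224%

I₁ = I₀ cos²(-79° − 0°) = I₀ cos²(79°) = 0.03641 I₀.
I₂ = I₁ cos²(-26° + 79°) = 0.03641 I₀ · cos²(53°) = 0.01319 I₀.
I₃ = I₂ cos²(39° + 26°) = 0.01319 I₀ · cos²(65°) = 0.002355 I₀.
I₄ = I₃ cos²(52° − 39°) = 0.002355 I₀ · cos²(13°) = 0.002236 I₀.
That is 0.2236% of the incident intensity.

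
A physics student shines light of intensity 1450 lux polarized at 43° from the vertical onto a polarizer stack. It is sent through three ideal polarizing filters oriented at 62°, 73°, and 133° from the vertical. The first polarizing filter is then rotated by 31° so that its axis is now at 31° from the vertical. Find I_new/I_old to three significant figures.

Before rotation:
By Malus's law, I₁ = I₀ cos²(62° − 43°) = I₀ cos²(19°) = 0.894 I₀.
I₂ = I₁ cos²(73° − 62°) = 0.894 I₀ · cos²(11°) = 0.8615 I₀.
I₃ = I₂ cos²(133° − 73°) = 0.8615 I₀ · cos²(60°) = 0.2154 I₀.
After rotation:
I₁ = I₀ cos²(31° − 43°) = I₀ cos²(12°) = 0.9568 I₀.
I₂ = I₁ cos²(73° − 31°) = 0.9568 I₀ · cos²(42°) = 0.5284 I₀.
I₃ = I₂ cos²(133° − 73°) = 0.5284 I₀ · cos²(60°) = 0.1321 I₀.
Ratio = 0.1321 / 0.2154 = 0.6134.

I_new/I_old ≈ 0.613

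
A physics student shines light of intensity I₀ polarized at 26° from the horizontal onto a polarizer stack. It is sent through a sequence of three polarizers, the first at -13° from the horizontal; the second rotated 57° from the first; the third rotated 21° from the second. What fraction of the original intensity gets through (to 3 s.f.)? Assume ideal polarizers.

≈ 0.156 I₀

I₁ = I₀ cos²(-13° − 26°) = I₀ cos²(39°) = 0.604 I₀.
I₂ = I₁ cos²(57°) = 0.604 · 0.2966 I₀ = 0.1792 I₀.
I₃ = I₂ cos²(21°) = 0.1792 · 0.8716 I₀ = 0.1561 I₀.
Transmitted fraction = 0.1561.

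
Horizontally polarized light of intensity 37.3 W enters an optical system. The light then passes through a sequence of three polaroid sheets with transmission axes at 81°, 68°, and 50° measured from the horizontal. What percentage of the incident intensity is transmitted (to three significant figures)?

≈ 2.10%

I₁ = 37.3 W · cos²(81°) = 0.9128 W.
I₂ = I₁ · cos²(13°) = 0.9128 · 0.9494 = 0.8666 W.
I₃ = I₂ · cos²(18°) = 0.8666 · 0.9045 = 0.7839 W.
That is 2.101% of the incident intensity.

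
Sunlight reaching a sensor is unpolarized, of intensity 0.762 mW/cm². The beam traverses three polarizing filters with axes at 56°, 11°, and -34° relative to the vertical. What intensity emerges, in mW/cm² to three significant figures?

Unpolarized light through the first polarizer → I₁ = 0.762 mW/cm²/2 = 0.381 mW/cm², polarized at 56°.
I₂ = I₁ · cos²(45°) = 0.381 · 0.5 = 0.1905 mW/cm².
I₃ = I₂ · cos²(45°) = 0.1905 · 0.5 = 0.09525 mW/cm².

I ≈ 0.0953 mW/cm²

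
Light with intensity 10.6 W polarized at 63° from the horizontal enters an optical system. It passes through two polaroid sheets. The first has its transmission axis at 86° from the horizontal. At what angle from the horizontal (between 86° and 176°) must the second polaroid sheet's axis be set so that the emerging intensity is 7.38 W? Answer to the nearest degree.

θ ≈ 111°

By Malus's law, I₁ = I₀ cos²(86° − 63°) = I₀ cos²(23°) = 0.8473 I₀.
Target fraction: 7.38 / 10.6 W = 0.6962 of I₀.
Need I₂/I₀ = 0.6962, so cos²(θ − 86°) = 0.6962 / 0.8473 = 0.8217.
θ − 86° = arccos(√0.8217) = 25.0°, giving θ ≈ 86 + 25.0 = 111.0°.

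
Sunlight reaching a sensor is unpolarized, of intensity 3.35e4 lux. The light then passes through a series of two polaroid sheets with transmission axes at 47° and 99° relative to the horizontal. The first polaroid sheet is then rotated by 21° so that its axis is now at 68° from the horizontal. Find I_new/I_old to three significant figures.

Before rotation:
Unpolarized light through the first polarizer → I₁ = ½ I₀, now polarized at 47°.
I₂ = I₁ cos²(99° − 47°) = 0.5 I₀ · cos²(52°) = 0.1895 I₀.
After rotation:
Unpolarized light through the first polarizer → I₁ = ½ I₀, now polarized at 68°.
I₂ = I₁ cos²(99° − 68°) = 0.5 I₀ · cos²(31°) = 0.3674 I₀.
Ratio = 0.3674 / 0.1895 = 1.938.

I_new/I_old ≈ 1.94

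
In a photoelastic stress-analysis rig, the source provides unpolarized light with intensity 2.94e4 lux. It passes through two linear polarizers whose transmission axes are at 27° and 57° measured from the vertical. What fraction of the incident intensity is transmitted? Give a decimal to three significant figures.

Unpolarized light through the first polarizer → I₁ = 2.94e4 lux/2 = 1.47e+04 lux, polarized at 27°.
I₂ = I₁ · cos²(30°) = 1.47e+04 · 0.75 = 1.103e+04 lux.
Transmitted fraction = 0.375.

I/I₀ ≈ 0.375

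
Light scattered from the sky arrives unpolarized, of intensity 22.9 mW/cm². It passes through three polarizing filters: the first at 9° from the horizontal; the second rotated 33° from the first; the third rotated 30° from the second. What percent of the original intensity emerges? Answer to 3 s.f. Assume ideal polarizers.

≈ 26.4%

Unpolarized light through the first polarizer → I₁ = 22.9 mW/cm²/2 = 11.45 mW/cm², polarized at 9°.
I₂ = I₁ · cos²(33°) = 11.45 · 0.7034 = 8.054 mW/cm².
I₃ = I₂ · cos²(30°) = 8.054 · 0.75 = 6.04 mW/cm².
That is 26.38% of the incident intensity.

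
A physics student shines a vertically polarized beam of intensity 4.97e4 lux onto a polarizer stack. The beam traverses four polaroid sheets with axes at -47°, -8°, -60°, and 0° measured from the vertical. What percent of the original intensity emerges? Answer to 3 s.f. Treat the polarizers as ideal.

≈ 2.66%

I₁ = 4.97e4 lux · cos²(47°) = 2.312e+04 lux.
I₂ = I₁ · cos²(39°) = 2.312e+04 · 0.604 = 1.396e+04 lux.
I₃ = I₂ · cos²(52°) = 1.396e+04 · 0.379 = 5292 lux.
I₄ = I₃ · cos²(60°) = 5292 · 0.25 = 1323 lux.
That is 2.662% of the incident intensity.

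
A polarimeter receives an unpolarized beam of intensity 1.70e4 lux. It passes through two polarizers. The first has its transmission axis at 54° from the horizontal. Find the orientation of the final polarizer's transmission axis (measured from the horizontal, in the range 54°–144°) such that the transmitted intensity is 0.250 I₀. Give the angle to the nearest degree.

θ ≈ 99°

Unpolarized light through the first polarizer → I₁ = ½ I₀, now polarized at 54°.
Need I₂/I₀ = 0.25, so cos²(θ − 54°) = 0.25 / 0.5 = 0.5.
θ − 54° = arccos(√0.5) = 45.0°, giving θ ≈ 54 + 45.0 = 99.0°.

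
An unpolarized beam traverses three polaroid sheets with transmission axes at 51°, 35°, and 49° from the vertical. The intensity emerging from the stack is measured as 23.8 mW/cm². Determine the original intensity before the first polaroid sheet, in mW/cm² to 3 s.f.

I₀ ≈ 54.7 mW/cm²

Unpolarized light through the first polarizer → I₁ = ½ I₀, now polarized at 51°.
I₂ = I₁ cos²(35° − 51°) = 0.5 I₀ · cos²(16°) = 0.462 I₀.
I₃ = I₂ cos²(49° − 35°) = 0.462 I₀ · cos²(14°) = 0.435 I₀.
So 23.8 mW/cm² = 0.435 I₀, giving I₀ = 23.8/0.435 = 54.72 mW/cm².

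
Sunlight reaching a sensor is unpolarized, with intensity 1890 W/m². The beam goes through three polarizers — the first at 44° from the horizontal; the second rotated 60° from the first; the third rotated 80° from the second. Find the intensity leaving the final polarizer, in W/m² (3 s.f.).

Unpolarized light through the first polarizer → I₁ = 1890 W/m²/2 = 945 W/m², polarized at 44°.
I₂ = I₁ · cos²(60°) = 945 · 0.25 = 236.3 W/m².
I₃ = I₂ · cos²(80°) = 236.3 · 0.03015 = 7.124 W/m².

I ≈ 7.12 W/m²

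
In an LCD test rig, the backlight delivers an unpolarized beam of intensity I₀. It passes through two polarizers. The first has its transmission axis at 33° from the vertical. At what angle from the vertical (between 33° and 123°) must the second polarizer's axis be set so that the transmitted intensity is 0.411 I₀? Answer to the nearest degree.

θ ≈ 58°

Unpolarized light through the first polarizer → I₁ = ½ I₀, now polarized at 33°.
Need I₂/I₀ = 0.411, so cos²(θ − 33°) = 0.411 / 0.5 = 0.822.
θ − 33° = arccos(√0.822) = 25.0°, giving θ ≈ 33 + 25.0 = 58.0°.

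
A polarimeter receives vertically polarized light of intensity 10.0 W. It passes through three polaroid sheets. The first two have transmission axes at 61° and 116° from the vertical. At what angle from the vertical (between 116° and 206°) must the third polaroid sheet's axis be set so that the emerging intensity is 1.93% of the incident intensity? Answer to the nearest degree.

By Malus's law, I₁ = I₀ cos²(61° − 0°) = I₀ cos²(61°) = 0.235 I₀.
I₂ = I₁ cos²(116° − 61°) = 0.235 I₀ · cos²(55°) = 0.07733 I₀.
Need I₃/I₀ = 0.0193, so cos²(θ − 116°) = 0.0193 / 0.07733 = 0.2496.
θ − 116° = arccos(√0.2496) = 60.0°, giving θ ≈ 116 + 60.0 = 176.0°.

θ ≈ 176°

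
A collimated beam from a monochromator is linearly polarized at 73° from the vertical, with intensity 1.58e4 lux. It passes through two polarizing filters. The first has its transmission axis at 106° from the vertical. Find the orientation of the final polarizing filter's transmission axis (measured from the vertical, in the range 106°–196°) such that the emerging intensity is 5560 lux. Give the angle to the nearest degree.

θ ≈ 151°

I₁ = I₀ cos²(106° − 73°) = I₀ cos²(33°) = 0.7034 I₀.
Target fraction: 5560 / 1.58e4 lux = 0.3519 of I₀.
Need I₂/I₀ = 0.3519, so cos²(θ − 106°) = 0.3519 / 0.7034 = 0.5003.
θ − 106° = arccos(√0.5003) = 45.0°, giving θ ≈ 106 + 45.0 = 151.0°.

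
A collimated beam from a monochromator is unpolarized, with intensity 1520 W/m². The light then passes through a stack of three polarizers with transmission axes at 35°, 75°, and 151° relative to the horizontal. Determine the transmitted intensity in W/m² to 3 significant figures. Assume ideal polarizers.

Unpolarized light through the first polarizer → I₁ = 1520 W/m²/2 = 760 W/m², polarized at 35°.
I₂ = I₁ · cos²(40°) = 760 · 0.5868 = 446 W/m².
I₃ = I₂ · cos²(76°) = 446 · 0.05853 = 26.1 W/m².

I ≈ 26.1 W/m²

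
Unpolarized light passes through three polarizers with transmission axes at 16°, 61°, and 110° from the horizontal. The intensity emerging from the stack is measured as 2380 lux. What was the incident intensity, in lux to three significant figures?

I₀ ≈ 2.21e4 lux

Unpolarized light through the first polarizer → I₁ = ½ I₀, now polarized at 16°.
I₂ = I₁ cos²(61° − 16°) = 0.5 I₀ · cos²(45°) = 0.25 I₀.
I₃ = I₂ cos²(110° − 61°) = 0.25 I₀ · cos²(49°) = 0.1076 I₀.
So 2380 lux = 0.1076 I₀, giving I₀ = 2380/0.1076 = 2.212e+04 lux.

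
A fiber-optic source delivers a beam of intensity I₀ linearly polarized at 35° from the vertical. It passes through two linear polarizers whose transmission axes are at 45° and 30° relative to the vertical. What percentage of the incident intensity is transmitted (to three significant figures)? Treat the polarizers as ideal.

I₁ = I₀ cos²(45° − 35°) = I₀ cos²(10°) = 0.9698 I₀.
I₂ = I₁ cos²(30° − 45°) = 0.9698 I₀ · cos²(15°) = 0.9049 I₀.
That is 90.49% of the incident intensity.

≈ 90.5%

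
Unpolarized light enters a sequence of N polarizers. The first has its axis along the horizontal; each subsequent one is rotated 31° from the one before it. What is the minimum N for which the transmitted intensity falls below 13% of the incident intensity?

First polarizer halves the unpolarized light: factor 1/2.
Each further stage multiplies by cos²(31°) = 0.7347.
After N polarizers: T = 0.5·0.7347^(N−1). Require T < 0.13 ⇒ N−1 > ln(0.13/0.5)/ln(0.7347) = 4.37, so N−1 ≥ 5 and N = 6.
Check: N=6 gives T = 0.1071 < 0.13; N=5 gives T = 0.1457.

N = 6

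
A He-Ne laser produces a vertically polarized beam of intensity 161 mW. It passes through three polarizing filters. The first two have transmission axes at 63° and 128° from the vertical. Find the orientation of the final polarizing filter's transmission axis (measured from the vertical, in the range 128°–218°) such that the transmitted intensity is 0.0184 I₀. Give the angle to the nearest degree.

θ ≈ 173°

I₁ = I₀ cos²(63° − 0°) = I₀ cos²(63°) = 0.2061 I₀.
I₂ = I₁ cos²(128° − 63°) = 0.2061 I₀ · cos²(65°) = 0.03681 I₀.
Need I₃/I₀ = 0.0184, so cos²(θ − 128°) = 0.0184 / 0.03681 = 0.4998.
θ − 128° = arccos(√0.4998) = 45.0°, giving θ ≈ 128 + 45.0 = 173.0°.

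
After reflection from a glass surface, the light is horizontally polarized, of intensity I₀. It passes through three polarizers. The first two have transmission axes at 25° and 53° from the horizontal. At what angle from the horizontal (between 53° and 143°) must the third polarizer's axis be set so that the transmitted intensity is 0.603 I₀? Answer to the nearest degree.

θ ≈ 67°

I₁ = I₀ cos²(25° − 0°) = I₀ cos²(25°) = 0.8214 I₀.
I₂ = I₁ cos²(53° − 25°) = 0.8214 I₀ · cos²(28°) = 0.6404 I₀.
Need I₃/I₀ = 0.603, so cos²(θ − 53°) = 0.603 / 0.6404 = 0.9417.
θ − 53° = arccos(√0.9417) = 14.0°, giving θ ≈ 53 + 14.0 = 67.0°.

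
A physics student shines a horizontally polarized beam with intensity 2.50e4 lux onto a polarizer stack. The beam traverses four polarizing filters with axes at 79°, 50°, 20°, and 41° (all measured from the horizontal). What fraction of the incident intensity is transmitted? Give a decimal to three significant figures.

By Malus's law, I₁ = 2.50e4 lux · cos²(79°) = 910.2 lux.
I₂ = I₁ · cos²(29°) = 910.2 · 0.765 = 696.3 lux.
I₃ = I₂ · cos²(30°) = 696.3 · 0.75 = 522.2 lux.
I₄ = I₃ · cos²(21°) = 522.2 · 0.8716 = 455.1 lux.
Transmitted fraction = 0.01821.

I/I₀ ≈ 0.0182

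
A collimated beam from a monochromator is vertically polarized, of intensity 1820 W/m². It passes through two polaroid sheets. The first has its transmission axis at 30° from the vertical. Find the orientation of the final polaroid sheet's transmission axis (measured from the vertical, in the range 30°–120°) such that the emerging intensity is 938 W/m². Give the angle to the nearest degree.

I₁ = I₀ cos²(30° − 0°) = I₀ cos²(30°) = 0.75 I₀.
Target fraction: 938 / 1820 W/m² = 0.5154 of I₀.
Need I₂/I₀ = 0.5154, so cos²(θ − 30°) = 0.5154 / 0.75 = 0.6872.
θ − 30° = arccos(√0.6872) = 34.0°, giving θ ≈ 30 + 34.0 = 64.0°.

θ ≈ 64°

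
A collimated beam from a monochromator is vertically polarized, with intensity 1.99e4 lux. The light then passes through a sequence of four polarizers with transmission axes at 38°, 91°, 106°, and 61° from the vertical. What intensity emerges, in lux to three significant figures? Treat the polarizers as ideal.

By Malus's law, I₁ = 1.99e4 lux · cos²(38°) = 1.236e+04 lux.
I₂ = I₁ · cos²(53°) = 1.236e+04 · 0.3622 = 4476 lux.
I₃ = I₂ · cos²(15°) = 4476 · 0.933 = 4176 lux.
I₄ = I₃ · cos²(45°) = 4176 · 0.5 = 2088 lux.

I ≈ 2090 lux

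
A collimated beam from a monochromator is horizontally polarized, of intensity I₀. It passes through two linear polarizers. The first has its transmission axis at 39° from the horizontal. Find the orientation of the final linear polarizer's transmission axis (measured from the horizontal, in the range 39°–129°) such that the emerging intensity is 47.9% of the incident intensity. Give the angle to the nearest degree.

θ ≈ 66°

I₁ = I₀ cos²(39° − 0°) = I₀ cos²(39°) = 0.604 I₀.
Need I₂/I₀ = 0.479, so cos²(θ − 39°) = 0.479 / 0.604 = 0.7931.
θ − 39° = arccos(√0.7931) = 27.1°, giving θ ≈ 39 + 27.1 = 66.1°.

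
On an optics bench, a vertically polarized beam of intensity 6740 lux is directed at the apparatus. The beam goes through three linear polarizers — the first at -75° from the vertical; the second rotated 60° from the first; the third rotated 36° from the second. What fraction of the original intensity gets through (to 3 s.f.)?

I₁ = 6740 lux · cos²(75°) = 451.5 lux.
I₂ = I₁ · cos²(60°) = 451.5 · 0.25 = 112.9 lux.
I₃ = I₂ · cos²(36°) = 112.9 · 0.6545 = 73.88 lux.
Transmitted fraction = 0.01096.

I/I₀ ≈ 0.0110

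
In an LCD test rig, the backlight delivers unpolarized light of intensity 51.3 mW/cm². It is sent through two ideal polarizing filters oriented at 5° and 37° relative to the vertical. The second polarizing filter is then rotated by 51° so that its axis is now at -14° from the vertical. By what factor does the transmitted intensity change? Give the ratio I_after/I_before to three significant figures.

Before rotation:
Unpolarized light through the first polarizer → I₁ = ½ I₀, now polarized at 5°.
I₂ = I₁ cos²(37° − 5°) = 0.5 I₀ · cos²(32°) = 0.3596 I₀.
After rotation:
Unpolarized light through the first polarizer → I₁ = ½ I₀, now polarized at 5°.
I₂ = I₁ cos²(-14° − 5°) = 0.5 I₀ · cos²(19°) = 0.447 I₀.
Ratio = 0.447 / 0.3596 = 1.243.

I_new/I_old ≈ 1.24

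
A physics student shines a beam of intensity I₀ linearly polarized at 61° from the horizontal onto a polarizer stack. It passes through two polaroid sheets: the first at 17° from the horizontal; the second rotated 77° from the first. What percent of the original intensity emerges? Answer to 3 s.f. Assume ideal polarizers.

By Malus's law, I₁ = I₀ cos²(17° − 61°) = I₀ cos²(44°) = 0.5174 I₀.
I₂ = I₁ cos²(77°) = 0.5174 · 0.0506 I₀ = 0.02618 I₀.
That is 2.618% of the incident intensity.

≈ 2.62%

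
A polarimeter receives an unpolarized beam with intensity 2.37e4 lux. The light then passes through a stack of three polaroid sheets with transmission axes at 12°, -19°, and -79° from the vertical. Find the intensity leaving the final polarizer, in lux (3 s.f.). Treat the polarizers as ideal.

Unpolarized light through the first polarizer → I₁ = 2.37e4 lux/2 = 1.185e+04 lux, polarized at 12°.
I₂ = I₁ · cos²(31°) = 1.185e+04 · 0.7347 = 8707 lux.
I₃ = I₂ · cos²(60°) = 8707 · 0.25 = 2177 lux.

I ≈ 2180 lux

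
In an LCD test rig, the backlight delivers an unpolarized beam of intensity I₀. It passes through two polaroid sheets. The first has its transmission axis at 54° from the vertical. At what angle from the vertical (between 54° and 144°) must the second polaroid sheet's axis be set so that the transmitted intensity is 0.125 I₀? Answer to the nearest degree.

Unpolarized light through the first polarizer → I₁ = ½ I₀, now polarized at 54°.
Need I₂/I₀ = 0.125, so cos²(θ − 54°) = 0.125 / 0.5 = 0.25.
θ − 54° = arccos(√0.25) = 60.0°, giving θ ≈ 54 + 60.0 = 114.0°.

θ ≈ 114°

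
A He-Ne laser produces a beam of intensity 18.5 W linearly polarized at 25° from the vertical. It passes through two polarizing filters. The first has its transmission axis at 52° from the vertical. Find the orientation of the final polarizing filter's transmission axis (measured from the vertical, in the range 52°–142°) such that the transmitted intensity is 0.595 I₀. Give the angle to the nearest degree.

θ ≈ 82°

I₁ = I₀ cos²(52° − 25°) = I₀ cos²(27°) = 0.7939 I₀.
Need I₂/I₀ = 0.595, so cos²(θ − 52°) = 0.595 / 0.7939 = 0.7495.
θ − 52° = arccos(√0.7495) = 30.0°, giving θ ≈ 52 + 30.0 = 82.0°.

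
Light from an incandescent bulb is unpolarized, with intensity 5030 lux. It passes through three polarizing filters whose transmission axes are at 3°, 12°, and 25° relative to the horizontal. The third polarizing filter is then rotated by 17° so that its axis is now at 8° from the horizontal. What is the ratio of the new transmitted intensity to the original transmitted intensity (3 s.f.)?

I_new/I_old ≈ 1.05

Before rotation:
Unpolarized light through the first polarizer → I₁ = ½ I₀, now polarized at 3°.
I₂ = I₁ cos²(12° − 3°) = 0.5 I₀ · cos²(9°) = 0.4878 I₀.
I₃ = I₂ cos²(25° − 12°) = 0.4878 I₀ · cos²(13°) = 0.4631 I₀.
After rotation:
Unpolarized light through the first polarizer → I₁ = ½ I₀, now polarized at 3°.
I₂ = I₁ cos²(12° − 3°) = 0.5 I₀ · cos²(9°) = 0.4878 I₀.
I₃ = I₂ cos²(8° − 12°) = 0.4878 I₀ · cos²(4°) = 0.4854 I₀.
Ratio = 0.4854 / 0.4631 = 1.048.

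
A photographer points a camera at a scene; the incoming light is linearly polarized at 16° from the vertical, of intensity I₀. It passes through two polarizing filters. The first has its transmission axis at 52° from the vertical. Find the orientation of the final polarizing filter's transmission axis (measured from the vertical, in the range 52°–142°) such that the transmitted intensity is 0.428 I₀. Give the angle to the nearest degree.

By Malus's law, I₁ = I₀ cos²(52° − 16°) = I₀ cos²(36°) = 0.6545 I₀.
Need I₂/I₀ = 0.428, so cos²(θ − 52°) = 0.428 / 0.6545 = 0.6539.
θ − 52° = arccos(√0.6539) = 36.0°, giving θ ≈ 52 + 36.0 = 88.0°.

θ ≈ 88°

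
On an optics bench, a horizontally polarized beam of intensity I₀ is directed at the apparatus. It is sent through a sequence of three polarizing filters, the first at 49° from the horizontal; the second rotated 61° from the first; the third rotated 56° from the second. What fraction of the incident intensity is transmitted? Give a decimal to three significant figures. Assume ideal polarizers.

≈ 0.0316 I₀

By Malus's law, I₁ = I₀ cos²(49° − 0°) = I₀ cos²(49°) = 0.4304 I₀.
I₂ = I₁ cos²(61°) = 0.4304 · 0.235 I₀ = 0.1012 I₀.
I₃ = I₂ cos²(56°) = 0.1012 · 0.3127 I₀ = 0.03163 I₀.
Transmitted fraction = 0.03163.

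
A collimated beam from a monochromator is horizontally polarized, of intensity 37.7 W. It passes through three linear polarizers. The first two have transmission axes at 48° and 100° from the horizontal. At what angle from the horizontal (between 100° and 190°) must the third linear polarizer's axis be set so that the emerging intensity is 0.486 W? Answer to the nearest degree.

I₁ = I₀ cos²(48° − 0°) = I₀ cos²(48°) = 0.4477 I₀.
I₂ = I₁ cos²(100° − 48°) = 0.4477 I₀ · cos²(52°) = 0.1697 I₀.
Target fraction: 0.486 / 37.7 W = 0.01289 of I₀.
Need I₃/I₀ = 0.01289, so cos²(θ − 100°) = 0.01289 / 0.1697 = 0.07596.
θ − 100° = arccos(√0.07596) = 74.0°, giving θ ≈ 100 + 74.0 = 174.0°.

θ ≈ 174°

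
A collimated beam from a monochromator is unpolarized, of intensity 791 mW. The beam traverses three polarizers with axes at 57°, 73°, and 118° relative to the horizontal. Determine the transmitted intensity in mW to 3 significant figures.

I ≈ 183 mW

Unpolarized light through the first polarizer → I₁ = 791 mW/2 = 395.5 mW, polarized at 57°.
I₂ = I₁ · cos²(16°) = 395.5 · 0.924 = 365.5 mW.
I₃ = I₂ · cos²(45°) = 365.5 · 0.5 = 182.7 mW.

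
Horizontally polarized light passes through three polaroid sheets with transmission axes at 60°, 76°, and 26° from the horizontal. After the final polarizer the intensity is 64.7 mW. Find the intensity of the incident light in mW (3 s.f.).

By Malus's law, I₁ = I₀ cos²(60° − 0°) = I₀ cos²(60°) = 0.25 I₀.
I₂ = I₁ cos²(76° − 60°) = 0.25 I₀ · cos²(16°) = 0.231 I₀.
I₃ = I₂ cos²(26° − 76°) = 0.231 I₀ · cos²(50°) = 0.09545 I₀.
So 64.7 mW = 0.09545 I₀, giving I₀ = 64.7/0.09545 = 677.9 mW.

I₀ ≈ 678 mW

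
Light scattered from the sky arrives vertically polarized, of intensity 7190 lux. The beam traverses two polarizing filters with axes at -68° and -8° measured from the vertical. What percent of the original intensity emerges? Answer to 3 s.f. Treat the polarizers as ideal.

By Malus's law, I₁ = 7190 lux · cos²(68°) = 1009 lux.
I₂ = I₁ · cos²(60°) = 1009 · 0.25 = 252.2 lux.
That is 3.508% of the incident intensity.

≈ 3.51%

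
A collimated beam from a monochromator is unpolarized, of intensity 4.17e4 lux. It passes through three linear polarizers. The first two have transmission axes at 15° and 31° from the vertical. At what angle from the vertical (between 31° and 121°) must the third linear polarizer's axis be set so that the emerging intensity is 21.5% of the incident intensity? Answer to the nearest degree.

Unpolarized light through the first polarizer → I₁ = ½ I₀, now polarized at 15°.
I₂ = I₁ cos²(31° − 15°) = 0.5 I₀ · cos²(16°) = 0.462 I₀.
Need I₃/I₀ = 0.215, so cos²(θ − 31°) = 0.215 / 0.462 = 0.4654.
θ − 31° = arccos(√0.4654) = 47.0°, giving θ ≈ 31 + 47.0 = 78.0°.

θ ≈ 78°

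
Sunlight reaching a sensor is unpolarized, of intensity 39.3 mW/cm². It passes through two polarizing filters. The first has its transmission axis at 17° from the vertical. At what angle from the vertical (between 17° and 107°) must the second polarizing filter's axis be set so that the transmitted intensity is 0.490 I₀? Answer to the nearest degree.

θ ≈ 25°

Unpolarized light through the first polarizer → I₁ = ½ I₀, now polarized at 17°.
Need I₂/I₀ = 0.49, so cos²(θ − 17°) = 0.49 / 0.5 = 0.98.
θ − 17° = arccos(√0.98) = 8.1°, giving θ ≈ 17 + 8.1 = 25.1°.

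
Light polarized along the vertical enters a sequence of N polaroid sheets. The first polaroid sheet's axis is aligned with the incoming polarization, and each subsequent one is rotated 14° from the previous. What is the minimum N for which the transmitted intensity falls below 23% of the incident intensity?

N = 26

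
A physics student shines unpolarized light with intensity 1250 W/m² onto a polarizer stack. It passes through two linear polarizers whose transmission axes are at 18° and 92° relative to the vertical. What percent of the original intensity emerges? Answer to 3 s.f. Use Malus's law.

≈ 3.80%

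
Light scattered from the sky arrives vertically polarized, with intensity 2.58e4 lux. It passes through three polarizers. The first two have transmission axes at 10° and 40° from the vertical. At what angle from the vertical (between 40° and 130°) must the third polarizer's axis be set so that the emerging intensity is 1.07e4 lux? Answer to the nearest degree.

I₁ = I₀ cos²(10° − 0°) = I₀ cos²(10°) = 0.9698 I₀.
I₂ = I₁ cos²(40° − 10°) = 0.9698 I₀ · cos²(30°) = 0.7274 I₀.
Target fraction: 1.07e4 / 2.58e4 lux = 0.4147 of I₀.
Need I₃/I₀ = 0.4147, so cos²(θ − 40°) = 0.4147 / 0.7274 = 0.5702.
θ − 40° = arccos(√0.5702) = 41.0°, giving θ ≈ 40 + 41.0 = 81.0°.

θ ≈ 81°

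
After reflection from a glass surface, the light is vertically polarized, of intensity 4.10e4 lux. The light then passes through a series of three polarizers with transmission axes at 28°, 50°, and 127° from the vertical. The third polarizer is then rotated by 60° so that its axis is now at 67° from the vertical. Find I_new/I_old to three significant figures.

Before rotation:
I₁ = I₀ cos²(28° − 0°) = I₀ cos²(28°) = 0.7796 I₀.
I₂ = I₁ cos²(50° − 28°) = 0.7796 I₀ · cos²(22°) = 0.6702 I₀.
I₃ = I₂ cos²(127° − 50°) = 0.6702 I₀ · cos²(77°) = 0.03391 I₀.
After rotation:
I₁ = I₀ cos²(28° − 0°) = I₀ cos²(28°) = 0.7796 I₀.
I₂ = I₁ cos²(50° − 28°) = 0.7796 I₀ · cos²(22°) = 0.6702 I₀.
I₃ = I₂ cos²(67° − 50°) = 0.6702 I₀ · cos²(17°) = 0.6129 I₀.
Ratio = 0.6129 / 0.03391 = 18.07.

I_new/I_old ≈ 18.1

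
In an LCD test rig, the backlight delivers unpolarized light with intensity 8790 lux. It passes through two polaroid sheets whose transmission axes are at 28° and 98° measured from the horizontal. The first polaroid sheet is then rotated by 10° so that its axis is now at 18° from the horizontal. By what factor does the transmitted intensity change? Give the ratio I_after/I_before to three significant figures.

Before rotation:
Unpolarized light through the first polarizer → I₁ = ½ I₀, now polarized at 28°.
I₂ = I₁ cos²(98° − 28°) = 0.5 I₀ · cos²(70°) = 0.05849 I₀.
After rotation:
Unpolarized light through the first polarizer → I₁ = ½ I₀, now polarized at 18°.
I₂ = I₁ cos²(98° − 18°) = 0.5 I₀ · cos²(80°) = 0.01508 I₀.
Ratio = 0.01508 / 0.05849 = 0.2578.

I_new/I_old ≈ 0.258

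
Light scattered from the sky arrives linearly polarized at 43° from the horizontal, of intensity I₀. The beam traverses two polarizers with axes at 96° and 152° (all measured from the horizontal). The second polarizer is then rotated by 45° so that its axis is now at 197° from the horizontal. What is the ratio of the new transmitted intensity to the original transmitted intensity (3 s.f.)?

Before rotation:
I₁ = I₀ cos²(96° − 43°) = I₀ cos²(53°) = 0.3622 I₀.
I₂ = I₁ cos²(152° − 96°) = 0.3622 I₀ · cos²(56°) = 0.1133 I₀.
After rotation:
I₁ = I₀ cos²(96° − 43°) = I₀ cos²(53°) = 0.3622 I₀.
Angle between axes 1 and 2: 79°. I₂ = 0.3622 I₀ · cos²(79°) = 0.01319 I₀.
Ratio = 0.01319 / 0.1133 = 0.1164.

I_new/I_old ≈ 0.116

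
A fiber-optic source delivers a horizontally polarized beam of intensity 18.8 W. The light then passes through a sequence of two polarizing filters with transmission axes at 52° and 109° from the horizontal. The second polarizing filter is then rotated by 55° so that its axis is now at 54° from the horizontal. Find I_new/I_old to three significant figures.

I_new/I_old ≈ 3.37

Before rotation:
I₁ = I₀ cos²(52° − 0°) = I₀ cos²(52°) = 0.379 I₀.
I₂ = I₁ cos²(109° − 52°) = 0.379 I₀ · cos²(57°) = 0.1124 I₀.
After rotation:
I₁ = I₀ cos²(52° − 0°) = I₀ cos²(52°) = 0.379 I₀.
I₂ = I₁ cos²(54° − 52°) = 0.379 I₀ · cos²(2°) = 0.3786 I₀.
Ratio = 0.3786 / 0.1124 = 3.367.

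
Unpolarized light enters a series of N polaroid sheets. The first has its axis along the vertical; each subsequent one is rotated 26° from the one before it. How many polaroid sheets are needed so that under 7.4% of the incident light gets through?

First polarizer halves the unpolarized light: factor 1/2.
Each further stage multiplies by cos²(26°) = 0.8078.
After N polarizers: T = 0.5·0.8078^(N−1). Require T < 0.074 ⇒ N−1 > ln(0.074/0.5)/ln(0.8078) = 8.95, so N−1 ≥ 9 and N = 10.
Check: N=10 gives T = 0.07326 < 0.074; N=9 gives T = 0.09068.

N = 10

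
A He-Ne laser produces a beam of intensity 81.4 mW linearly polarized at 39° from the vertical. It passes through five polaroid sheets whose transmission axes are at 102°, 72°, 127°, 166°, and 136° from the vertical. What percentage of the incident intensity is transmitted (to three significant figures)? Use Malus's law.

≈ 2.30%

By Malus's law, I₁ = 81.4 mW · cos²(63°) = 16.78 mW.
I₂ = I₁ · cos²(30°) = 16.78 · 0.75 = 12.58 mW.
I₃ = I₂ · cos²(55°) = 12.58 · 0.329 = 4.14 mW.
I₄ = I₃ · cos²(39°) = 4.14 · 0.604 = 2.5 mW.
I₅ = I₄ · cos²(30°) = 2.5 · 0.75 = 1.875 mW.
That is 2.304% of the incident intensity.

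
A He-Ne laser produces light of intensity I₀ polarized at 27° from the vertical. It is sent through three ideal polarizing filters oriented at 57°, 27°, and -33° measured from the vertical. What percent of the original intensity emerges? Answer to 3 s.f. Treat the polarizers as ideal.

By Malus's law, I₁ = I₀ cos²(57° − 27°) = I₀ cos²(30°) = 0.75 I₀.
I₂ = I₁ cos²(27° − 57°) = 0.75 I₀ · cos²(30°) = 0.5625 I₀.
I₃ = I₂ cos²(-33° − 27°) = 0.5625 I₀ · cos²(60°) = 0.1406 I₀.
That is 14.06% of the incident intensity.

≈ 14.1%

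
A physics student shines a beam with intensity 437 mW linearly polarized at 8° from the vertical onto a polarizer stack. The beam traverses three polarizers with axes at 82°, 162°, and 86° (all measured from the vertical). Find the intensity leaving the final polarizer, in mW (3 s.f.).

By Malus's law, I₁ = 437 mW · cos²(74°) = 33.2 mW.
I₂ = I₁ · cos²(80°) = 33.2 · 0.03015 = 1.001 mW.
I₃ = I₂ · cos²(76°) = 1.001 · 0.05853 = 0.05859 mW.

I ≈ 0.0586 mW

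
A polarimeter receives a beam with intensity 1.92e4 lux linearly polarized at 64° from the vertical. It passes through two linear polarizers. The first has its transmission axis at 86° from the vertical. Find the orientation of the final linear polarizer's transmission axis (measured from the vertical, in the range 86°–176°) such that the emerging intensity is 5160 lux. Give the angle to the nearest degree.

θ ≈ 142°

I₁ = I₀ cos²(86° − 64°) = I₀ cos²(22°) = 0.8597 I₀.
Target fraction: 5160 / 1.92e4 lux = 0.2687 of I₀.
Need I₂/I₀ = 0.2687, so cos²(θ − 86°) = 0.2687 / 0.8597 = 0.3126.
θ − 86° = arccos(√0.3126) = 56.0°, giving θ ≈ 86 + 56.0 = 142.0°.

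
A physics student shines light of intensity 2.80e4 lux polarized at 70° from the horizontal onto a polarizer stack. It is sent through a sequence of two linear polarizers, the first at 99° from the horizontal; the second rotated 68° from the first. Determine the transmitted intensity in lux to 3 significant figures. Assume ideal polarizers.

I ≈ 3010 lux

I₁ = 2.80e4 lux · cos²(29°) = 2.142e+04 lux.
I₂ = I₁ · cos²(68°) = 2.142e+04 · 0.1403 = 3006 lux.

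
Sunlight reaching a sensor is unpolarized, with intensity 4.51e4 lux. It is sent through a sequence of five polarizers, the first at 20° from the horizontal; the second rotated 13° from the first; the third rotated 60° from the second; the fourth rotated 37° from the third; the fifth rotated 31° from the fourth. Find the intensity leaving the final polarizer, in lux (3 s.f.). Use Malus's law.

I ≈ 2510 lux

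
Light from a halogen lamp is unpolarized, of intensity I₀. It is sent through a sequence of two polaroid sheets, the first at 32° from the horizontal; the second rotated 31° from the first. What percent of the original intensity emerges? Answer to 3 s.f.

≈ 36.7%

Unpolarized light through the first polarizer → I₁ = ½ I₀, now polarized at 32°.
I₂ = I₁ cos²(31°) = 0.5 · 0.7347 I₀ = 0.3674 I₀.
That is 36.74% of the incident intensity.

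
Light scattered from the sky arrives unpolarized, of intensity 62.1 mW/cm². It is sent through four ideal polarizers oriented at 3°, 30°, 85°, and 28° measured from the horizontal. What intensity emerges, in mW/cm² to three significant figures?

I ≈ 2.41 mW/cm²

Unpolarized light through the first polarizer → I₁ = 62.1 mW/cm²/2 = 31.05 mW/cm², polarized at 3°.
I₂ = I₁ · cos²(27°) = 31.05 · 0.7939 = 24.65 mW/cm².
I₃ = I₂ · cos²(55°) = 24.65 · 0.329 = 8.11 mW/cm².
I₄ = I₃ · cos²(57°) = 8.11 · 0.2966 = 2.406 mW/cm².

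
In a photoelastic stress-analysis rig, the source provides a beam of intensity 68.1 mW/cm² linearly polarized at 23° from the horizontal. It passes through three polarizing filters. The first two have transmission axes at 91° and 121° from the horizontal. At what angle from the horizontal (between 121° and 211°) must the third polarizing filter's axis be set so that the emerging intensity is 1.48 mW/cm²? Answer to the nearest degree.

θ ≈ 184°

I₁ = I₀ cos²(91° − 23°) = I₀ cos²(68°) = 0.1403 I₀.
I₂ = I₁ cos²(121° − 91°) = 0.1403 I₀ · cos²(30°) = 0.1052 I₀.
Target fraction: 1.48 / 68.1 mW/cm² = 0.02173 of I₀.
Need I₃/I₀ = 0.02173, so cos²(θ − 121°) = 0.02173 / 0.1052 = 0.2065.
θ − 121° = arccos(√0.2065) = 63.0°, giving θ ≈ 121 + 63.0 = 184.0°.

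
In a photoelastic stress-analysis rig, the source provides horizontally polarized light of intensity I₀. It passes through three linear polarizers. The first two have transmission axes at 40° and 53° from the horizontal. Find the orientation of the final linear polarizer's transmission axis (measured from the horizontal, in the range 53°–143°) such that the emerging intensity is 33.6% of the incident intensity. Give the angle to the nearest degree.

θ ≈ 92°

By Malus's law, I₁ = I₀ cos²(40° − 0°) = I₀ cos²(40°) = 0.5868 I₀.
I₂ = I₁ cos²(53° − 40°) = 0.5868 I₀ · cos²(13°) = 0.5571 I₀.
Need I₃/I₀ = 0.336, so cos²(θ − 53°) = 0.336 / 0.5571 = 0.6031.
θ − 53° = arccos(√0.6031) = 39.1°, giving θ ≈ 53 + 39.1 = 92.1°.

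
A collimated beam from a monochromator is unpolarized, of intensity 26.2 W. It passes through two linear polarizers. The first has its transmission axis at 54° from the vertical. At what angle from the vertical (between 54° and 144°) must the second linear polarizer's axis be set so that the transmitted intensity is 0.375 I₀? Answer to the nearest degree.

Unpolarized light through the first polarizer → I₁ = ½ I₀, now polarized at 54°.
Need I₂/I₀ = 0.375, so cos²(θ − 54°) = 0.375 / 0.5 = 0.75.
θ − 54° = arccos(√0.75) = 30.0°, giving θ ≈ 54 + 30.0 = 84.0°.

θ ≈ 84°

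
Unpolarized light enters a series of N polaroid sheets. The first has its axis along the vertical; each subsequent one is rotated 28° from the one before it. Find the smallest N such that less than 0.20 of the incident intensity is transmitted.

First polarizer halves the unpolarized light: factor 1/2.
Each further stage multiplies by cos²(28°) = 0.7796.
After N polarizers: T = 0.5·0.7796^(N−1). Require T < 0.20 ⇒ N−1 > ln(0.20/0.5)/ln(0.7796) = 3.68, so N−1 ≥ 4 and N = 5.
Check: N=5 gives T = 0.1847 < 0.20; N=4 gives T = 0.2369.

N = 5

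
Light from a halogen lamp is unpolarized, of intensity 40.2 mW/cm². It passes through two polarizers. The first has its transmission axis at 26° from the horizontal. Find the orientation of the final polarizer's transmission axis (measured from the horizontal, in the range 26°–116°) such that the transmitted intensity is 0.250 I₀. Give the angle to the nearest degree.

θ ≈ 71°

Unpolarized light through the first polarizer → I₁ = ½ I₀, now polarized at 26°.
Need I₂/I₀ = 0.25, so cos²(θ − 26°) = 0.25 / 0.5 = 0.5.
θ − 26° = arccos(√0.5) = 45.0°, giving θ ≈ 26 + 45.0 = 71.0°.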